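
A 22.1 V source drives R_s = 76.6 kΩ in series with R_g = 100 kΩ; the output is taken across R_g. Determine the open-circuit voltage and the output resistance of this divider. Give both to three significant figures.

V_th is the open-circuit tap voltage: 22.1 × 100/(76.6 + 100) = 12.5 V.
With the supply zeroed, R_s and R_g appear in parallel from the tap: R_th = R_s‖R_g = (76.6 × 100)/176.6 = 43.4 kΩ.

V_th = 12.5 V, R_th = 43.4 kΩ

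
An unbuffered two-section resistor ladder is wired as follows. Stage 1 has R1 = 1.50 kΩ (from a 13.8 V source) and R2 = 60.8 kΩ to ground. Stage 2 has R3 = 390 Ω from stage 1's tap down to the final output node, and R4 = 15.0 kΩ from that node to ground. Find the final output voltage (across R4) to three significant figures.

Stage 2 presents R3+R4 = 15390 Ω as a load on stage 1's tap.
Stage 1's lower leg becomes R2‖(R3+R4) = 12280 Ω, so V_mid = 13.8 × 12280/13780 = 12.30 V.
Stage 2 is itself unloaded: V_out = V_mid × R4/(R3+R4) = 12.30 × 15000/15390 = 12.0 V.

V_out ≈ 12.0 V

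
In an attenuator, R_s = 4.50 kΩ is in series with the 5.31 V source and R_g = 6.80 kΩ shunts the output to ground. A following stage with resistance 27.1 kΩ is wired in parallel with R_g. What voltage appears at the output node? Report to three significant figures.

V_out ≈ 2.91 V

The load sits in parallel with R_g: R_g‖R_L = (6.80 × 27.1) / (6.80 + 27.1) = 5.436 kΩ.
V_out = 5.31 × 5.436 / (4.50 + 5.436) = 5.31 × 5.436/9.936 = 2.91 V.
(Unloaded it would have been 3.20 V.)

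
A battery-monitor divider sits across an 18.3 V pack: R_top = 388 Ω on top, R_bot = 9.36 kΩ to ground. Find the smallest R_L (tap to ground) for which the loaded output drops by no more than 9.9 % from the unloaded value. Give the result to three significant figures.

R_L(min) ≈ 3.39 kΩ

Output resistance R_th = R_top‖R_bot = (388 × 9360)/9748 = 372.6 Ω.
The fractional drop is R_th/(R_th + R_L); requiring this ≤ 0.0990 gives R_L ≥ R_th(1/0.0990 − 1) = 372.6 × 9.101 = 3.39 kΩ.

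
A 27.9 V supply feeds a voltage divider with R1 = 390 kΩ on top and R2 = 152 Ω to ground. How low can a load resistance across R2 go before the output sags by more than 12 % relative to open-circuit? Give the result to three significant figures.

Output resistance R_th = R1‖R2 = (390000 × 152)/390200 = 151.9 Ω.
The fractional drop is R_th/(R_th + R_L); requiring this ≤ 0.120 gives R_L ≥ R_th(1/0.120 − 1) = 151.9 × 7.333 = 1.11 kΩ.

R_L(min) ≈ 1.11 kΩ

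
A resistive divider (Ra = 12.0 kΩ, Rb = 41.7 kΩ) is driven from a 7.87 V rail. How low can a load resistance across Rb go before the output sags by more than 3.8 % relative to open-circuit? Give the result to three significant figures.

R_L(min) ≈ 236 kΩ

Output resistance R_th = Ra‖Rb = (12.0 × 41.7)/53.70 = 9.318 kΩ.
The fractional drop is R_th/(R_th + R_L); requiring this ≤ 0.0380 gives R_L ≥ R_th(1/0.0380 − 1) = 9.318 × 25.32 = 236 kΩ.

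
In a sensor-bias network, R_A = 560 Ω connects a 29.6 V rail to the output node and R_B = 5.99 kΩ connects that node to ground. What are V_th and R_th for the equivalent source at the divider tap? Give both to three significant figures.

V_th = 27.1 V, R_th = 512 Ω

V_th is the open-circuit tap voltage: 29.6 × 5990/(560 + 5990) = 27.1 V.
With the supply zeroed, R_A and R_B appear in parallel from the tap: R_th = R_A‖R_B = (560 × 5990)/6550 = 512 Ω.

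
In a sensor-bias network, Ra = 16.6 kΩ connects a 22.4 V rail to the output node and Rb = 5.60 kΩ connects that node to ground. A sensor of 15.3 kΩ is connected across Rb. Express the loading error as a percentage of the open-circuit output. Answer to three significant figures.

21.5 %

Unloaded V = 22.4 × 5.60/22.20 = 5.650 V.
Loaded: Rb‖R_L = 4.100 kΩ, giving V = 22.4 × 4.100/20.70 = 4.436 V.
Drop = (5.650 − 4.436) / 5.650 = 21.5 %.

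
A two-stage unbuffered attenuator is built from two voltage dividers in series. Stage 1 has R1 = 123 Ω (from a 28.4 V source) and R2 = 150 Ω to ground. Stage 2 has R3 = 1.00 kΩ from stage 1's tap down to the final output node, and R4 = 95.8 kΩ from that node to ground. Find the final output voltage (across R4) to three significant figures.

Stage 2 presents R3+R4 = 96800 Ω as a load on stage 1's tap.
Stage 1's lower leg becomes R2‖(R3+R4) = 149.8 Ω, so V_mid = 28.4 × 149.8/272.8 = 15.59 V.
Stage 2 is itself unloaded: V_out = V_mid × R4/(R3+R4) = 15.59 × 95800/96800 = 15.4 V.

V_out ≈ 15.4 V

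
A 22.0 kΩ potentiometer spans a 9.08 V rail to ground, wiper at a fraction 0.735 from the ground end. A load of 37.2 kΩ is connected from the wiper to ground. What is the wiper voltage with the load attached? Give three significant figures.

The wiper splits the pot into (1−α)R = 5.830 kΩ above and αR = 16.17 kΩ below.
Lower section ‖ load = 11.27 kΩ.
V_wiper = 9.08 × 11.27/(5.830 + 11.27) = 5.98 V.

V ≈ 5.98 V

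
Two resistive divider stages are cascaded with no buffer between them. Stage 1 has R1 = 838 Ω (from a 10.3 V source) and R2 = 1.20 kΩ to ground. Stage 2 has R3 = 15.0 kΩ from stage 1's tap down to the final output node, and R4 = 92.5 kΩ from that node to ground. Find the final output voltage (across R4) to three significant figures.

V_out ≈ 5.19 V

Stage 2 presents R3+R4 = 107500 Ω as a load on stage 1's tap.
Stage 1's lower leg becomes R2‖(R3+R4) = 1187 Ω, so V_mid = 10.3 × 1187/2025 = 6.037 V.
Stage 2 is itself unloaded: V_out = V_mid × R4/(R3+R4) = 6.037 × 92500/107500 = 5.19 V.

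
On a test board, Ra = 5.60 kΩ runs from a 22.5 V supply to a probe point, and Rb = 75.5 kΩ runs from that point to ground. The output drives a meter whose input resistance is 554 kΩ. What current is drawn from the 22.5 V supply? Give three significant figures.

I ≈ 0.312 mA

Rb‖R_L = 66.44 kΩ, so the source sees Ra + Rb‖R_L = 72.04 kΩ.
I = 22.5 V / 72.04 kΩ = 0.312 mA.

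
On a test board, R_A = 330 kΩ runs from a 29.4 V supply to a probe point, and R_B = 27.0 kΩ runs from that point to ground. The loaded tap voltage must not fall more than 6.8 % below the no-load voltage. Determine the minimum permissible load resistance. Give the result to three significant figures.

Output resistance R_th = R_A‖R_B = (330 × 27.0)/357.0 = 24.96 kΩ.
The fractional drop is R_th/(R_th + R_L); requiring this ≤ 0.0680 gives R_L ≥ R_th(1/0.0680 − 1) = 24.96 × 13.71 = 342 kΩ.

R_L(min) ≈ 342 kΩ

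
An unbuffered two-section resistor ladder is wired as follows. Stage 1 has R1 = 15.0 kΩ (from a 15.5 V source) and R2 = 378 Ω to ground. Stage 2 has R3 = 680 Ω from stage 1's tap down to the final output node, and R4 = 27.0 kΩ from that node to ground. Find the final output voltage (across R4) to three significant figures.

Stage 2 presents R3+R4 = 27680 Ω as a load on stage 1's tap.
Stage 1's lower leg becomes R2‖(R3+R4) = 372.9 Ω, so V_mid = 15.5 × 372.9/15370 = 0.3760 V.
Stage 2 is itself unloaded: V_out = V_mid × R4/(R3+R4) = 0.3760 × 27000/27680 = 0.367 V.

V_out ≈ 0.367 V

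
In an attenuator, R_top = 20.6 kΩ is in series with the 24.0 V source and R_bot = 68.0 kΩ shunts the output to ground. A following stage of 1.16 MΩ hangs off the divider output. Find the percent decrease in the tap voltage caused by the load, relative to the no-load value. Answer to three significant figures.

The divider's output (Thévenin) resistance is R_top‖R_bot = 15.81 kΩ.
Fractional drop under load = R_th/(R_th + R_L) = 15.81 / (15.81 + 1160) = 0.01345.
So the output falls by 1.34 %.

1.34 %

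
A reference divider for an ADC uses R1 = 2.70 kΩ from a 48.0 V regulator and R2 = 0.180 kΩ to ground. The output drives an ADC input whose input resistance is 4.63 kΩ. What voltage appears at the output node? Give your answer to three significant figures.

V_out ≈ 2.89 V

The load sits in parallel with R2: R2‖R_L = (180 × 4630) / (180 + 4630) = 173.3 Ω.
V_out = 48.0 × 173.3 / (2700 + 173.3) = 48.0 × 173.3/2873 = 2.89 V.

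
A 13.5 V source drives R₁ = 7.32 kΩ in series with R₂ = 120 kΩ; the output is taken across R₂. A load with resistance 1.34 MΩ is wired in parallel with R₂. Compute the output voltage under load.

V_out ≈ 12.7 V

The load sits in parallel with R₂: R₂‖R_L = (120 × 1340) / (120 + 1340) = 110.1 kΩ.
V_out = 13.5 × 110.1 / (7.32 + 110.1) = 13.5 × 110.1/117.5 = 12.7 V.
(Unloaded it would have been 12.7 V.)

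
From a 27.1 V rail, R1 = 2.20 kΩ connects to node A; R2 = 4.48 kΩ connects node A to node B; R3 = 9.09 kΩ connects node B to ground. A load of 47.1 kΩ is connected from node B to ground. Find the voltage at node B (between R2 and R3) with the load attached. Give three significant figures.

V ≈ 14.4 V

At node B, R3 is in parallel with the load: R3‖R_L = 7.619 kΩ.
Below node A the resistance is R2 + (R3‖R_L) = 12.10 kΩ, so V_A = 27.1 × 12.10/14.30 = 22.93 V.
Then V_B = V_A × (R3‖R_L)/(R2 + R3‖R_L) = 22.93 × 7.619/12.10 = 14.4 V.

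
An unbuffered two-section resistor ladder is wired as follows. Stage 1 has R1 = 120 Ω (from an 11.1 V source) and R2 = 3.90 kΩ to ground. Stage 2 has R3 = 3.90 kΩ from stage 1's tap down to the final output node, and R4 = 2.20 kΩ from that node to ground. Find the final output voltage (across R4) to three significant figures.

V_out ≈ 3.81 V

Stage 2 presents R3+R4 = 6100 Ω as a load on stage 1's tap.
Stage 1's lower leg becomes R2‖(R3+R4) = 2379 Ω, so V_mid = 11.1 × 2379/2499 = 10.57 V.
Stage 2 is itself unloaded: V_out = V_mid × R4/(R3+R4) = 10.57 × 2200/6100 = 3.81 V.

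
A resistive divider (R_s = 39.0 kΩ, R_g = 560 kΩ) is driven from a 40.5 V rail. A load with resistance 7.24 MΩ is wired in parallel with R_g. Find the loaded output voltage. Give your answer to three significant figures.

V_out ≈ 37.7 V

The load sits in parallel with R_g: R_g‖R_L = (560 × 7240) / (560 + 7240) = 519.8 kΩ.
V_out = 40.5 × 519.8 / (39.0 + 519.8) = 40.5 × 519.8/558.8 = 37.7 V.
(Unloaded it would have been 37.9 V.)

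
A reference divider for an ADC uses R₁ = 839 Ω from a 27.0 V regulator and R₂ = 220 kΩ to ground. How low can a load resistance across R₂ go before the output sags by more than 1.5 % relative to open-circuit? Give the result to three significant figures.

R_L(min) ≈ 54.9 kΩ

Output resistance R_th = R₁‖R₂ = (839 × 220000)/220800 = 835.8 Ω.
The fractional drop is R_th/(R_th + R_L); requiring this ≤ 0.0150 gives R_L ≥ R_th(1/0.0150 − 1) = 835.8 × 65.67 = 54.9 kΩ.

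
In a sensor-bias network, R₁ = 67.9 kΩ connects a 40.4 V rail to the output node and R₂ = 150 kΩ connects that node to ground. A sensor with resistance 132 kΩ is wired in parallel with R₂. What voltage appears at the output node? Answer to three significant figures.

The load sits in parallel with R₂: R₂‖R_L = (150 × 132) / (150 + 132) = 70.21 kΩ.
V_out = 40.4 × 70.21 / (67.9 + 70.21) = 40.4 × 70.21/138.1 = 20.5 V.

V_out ≈ 20.5 V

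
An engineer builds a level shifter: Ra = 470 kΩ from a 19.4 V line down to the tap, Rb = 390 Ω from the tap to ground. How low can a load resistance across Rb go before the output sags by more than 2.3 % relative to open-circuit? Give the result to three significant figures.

Output resistance R_th = Ra‖Rb = (470000 × 390)/470400 = 389.7 Ω.
The fractional drop is R_th/(R_th + R_L); requiring this ≤ 0.0230 gives R_L ≥ R_th(1/0.0230 − 1) = 389.7 × 42.48 = 16.6 kΩ.

R_L(min) ≈ 16.6 kΩ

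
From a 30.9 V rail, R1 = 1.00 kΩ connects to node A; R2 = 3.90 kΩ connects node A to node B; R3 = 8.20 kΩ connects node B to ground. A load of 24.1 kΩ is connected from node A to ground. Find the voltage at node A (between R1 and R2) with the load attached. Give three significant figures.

V ≈ 27.5 V

Below node A the series string R2+R3 = 12.10 kΩ sits in parallel with the 24.1 kΩ load: 8.056 kΩ.
V_A = 30.9 × 8.056/(1.00 + 8.056) = 27.5 V.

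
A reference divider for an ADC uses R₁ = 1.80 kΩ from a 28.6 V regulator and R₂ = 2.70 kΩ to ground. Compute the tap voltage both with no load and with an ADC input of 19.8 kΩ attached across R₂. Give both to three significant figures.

Open-circuit: V = 28.6 × 2.70/(1.80 + 2.70) = 17.2 V.
With the load, R₂ becomes R₂‖R_L = 2.376 kΩ, so V = 28.6 × 2.376/4.176 = 16.3 V.

Unloaded: 17.2 V; loaded: 16.3 V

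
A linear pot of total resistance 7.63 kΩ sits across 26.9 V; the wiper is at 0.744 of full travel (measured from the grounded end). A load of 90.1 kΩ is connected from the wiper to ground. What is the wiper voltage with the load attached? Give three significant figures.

The wiper splits the pot into (1−α)R = 1.953 kΩ above and αR = 5.677 kΩ below.
Lower section ‖ load = 5.340 kΩ.
V_wiper = 26.9 × 5.340/(1.953 + 5.340) = 19.7 V.

V ≈ 19.7 V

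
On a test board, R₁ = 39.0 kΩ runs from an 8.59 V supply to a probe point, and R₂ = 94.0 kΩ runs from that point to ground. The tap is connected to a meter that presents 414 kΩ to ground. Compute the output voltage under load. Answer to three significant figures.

V_out ≈ 5.69 V

The load sits in parallel with R₂: R₂‖R_L = (94.0 × 414) / (94.0 + 414) = 76.61 kΩ.
V_out = 8.59 × 76.61 / (39.0 + 76.61) = 8.59 × 76.61/115.6 = 5.69 V.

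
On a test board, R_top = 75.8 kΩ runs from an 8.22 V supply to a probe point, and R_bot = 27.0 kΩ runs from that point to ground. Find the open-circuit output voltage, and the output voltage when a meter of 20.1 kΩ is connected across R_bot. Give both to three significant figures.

Open-circuit: V = 8.22 × 27.0/(75.8 + 27.0) = 2.16 V.
With the load, R_bot becomes R_bot‖R_L = 11.52 kΩ, so V = 8.22 × 11.52/87.32 = 1.08 V.

Unloaded: 2.16 V; loaded: 1.08 V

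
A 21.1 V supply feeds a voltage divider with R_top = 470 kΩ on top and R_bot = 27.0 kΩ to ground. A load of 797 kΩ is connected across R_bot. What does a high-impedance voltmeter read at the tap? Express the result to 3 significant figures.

The load sits in parallel with R_bot: R_bot‖R_L = (27.0 × 797) / (27.0 + 797) = 26.12 kΩ.
V_out = 21.1 × 26.12 / (470 + 26.12) = 21.1 × 26.12/496.1 = 1.11 V.

V_out ≈ 1.11 V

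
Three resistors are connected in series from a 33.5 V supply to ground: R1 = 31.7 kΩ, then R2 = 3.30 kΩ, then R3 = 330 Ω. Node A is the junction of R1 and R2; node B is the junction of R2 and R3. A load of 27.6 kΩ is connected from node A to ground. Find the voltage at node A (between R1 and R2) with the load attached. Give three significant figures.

V ≈ 3.08 V

Below node A the series string R2+R3 = 3630 Ω sits in parallel with the 27600 Ω load: 3208 Ω.
V_A = 33.5 × 3208/(31700 + 3208) = 3.08 V.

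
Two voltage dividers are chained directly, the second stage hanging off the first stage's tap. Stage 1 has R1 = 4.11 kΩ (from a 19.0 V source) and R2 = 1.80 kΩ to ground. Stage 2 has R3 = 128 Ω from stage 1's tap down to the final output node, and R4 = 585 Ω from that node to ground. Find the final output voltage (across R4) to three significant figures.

Stage 2 presents R3+R4 = 713.0 Ω as a load on stage 1's tap.
Stage 1's lower leg becomes R2‖(R3+R4) = 510.7 Ω, so V_mid = 19.0 × 510.7/4621 = 2.100 V.
Stage 2 is itself unloaded: V_out = V_mid × R4/(R3+R4) = 2.100 × 585/713.0 = 1.72 V.

V_out ≈ 1.72 V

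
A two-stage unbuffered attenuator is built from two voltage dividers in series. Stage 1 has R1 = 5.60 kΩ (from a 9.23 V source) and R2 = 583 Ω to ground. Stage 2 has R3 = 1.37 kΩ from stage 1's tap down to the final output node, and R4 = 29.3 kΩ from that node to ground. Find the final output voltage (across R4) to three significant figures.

Stage 2 presents R3+R4 = 30670 Ω as a load on stage 1's tap.
Stage 1's lower leg becomes R2‖(R3+R4) = 572.1 Ω, so V_mid = 9.23 × 572.1/6172 = 0.8556 V.
Stage 2 is itself unloaded: V_out = V_mid × R4/(R3+R4) = 0.8556 × 29300/30670 = 0.817 V.

V_out ≈ 0.817 V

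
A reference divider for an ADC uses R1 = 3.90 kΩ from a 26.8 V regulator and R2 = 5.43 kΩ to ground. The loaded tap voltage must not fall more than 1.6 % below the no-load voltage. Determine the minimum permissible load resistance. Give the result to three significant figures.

Output resistance R_th = R1‖R2 = (3.90 × 5.43)/9.330 = 2.270 kΩ.
The fractional drop is R_th/(R_th + R_L); requiring this ≤ 0.0160 gives R_L ≥ R_th(1/0.0160 − 1) = 2.270 × 61.50 = 140 kΩ.

R_L(min) ≈ 140 kΩ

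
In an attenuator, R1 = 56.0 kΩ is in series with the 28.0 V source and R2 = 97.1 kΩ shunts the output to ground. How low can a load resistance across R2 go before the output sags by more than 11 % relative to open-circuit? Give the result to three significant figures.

R_L(min) ≈ 287 kΩ

Output resistance R_th = R1‖R2 = (56.0 × 97.1)/153.1 = 35.52 kΩ.
The fractional drop is R_th/(R_th + R_L); requiring this ≤ 0.110 gives R_L ≥ R_th(1/0.110 − 1) = 35.52 × 8.091 = 287 kΩ.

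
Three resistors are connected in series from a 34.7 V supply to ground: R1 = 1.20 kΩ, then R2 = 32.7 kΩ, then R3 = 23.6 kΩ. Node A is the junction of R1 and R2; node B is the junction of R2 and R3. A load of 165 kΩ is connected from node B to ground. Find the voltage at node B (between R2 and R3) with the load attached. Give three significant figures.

At node B, R3 is in parallel with the load: R3‖R_L = 20.65 kΩ.
Below node A the resistance is R2 + (R3‖R_L) = 53.35 kΩ, so V_A = 34.7 × 53.35/54.55 = 33.94 V.
Then V_B = V_A × (R3‖R_L)/(R2 + R3‖R_L) = 33.94 × 20.65/53.35 = 13.1 V.

V ≈ 13.1 V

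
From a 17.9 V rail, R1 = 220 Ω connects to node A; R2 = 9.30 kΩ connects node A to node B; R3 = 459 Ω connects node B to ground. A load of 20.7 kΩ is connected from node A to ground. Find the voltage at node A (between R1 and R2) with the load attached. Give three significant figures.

Below node A the series string R2+R3 = 9759 Ω sits in parallel with the 20700 Ω load: 6632 Ω.
V_A = 17.9 × 6632/(220 + 6632) = 17.3 V.

V ≈ 17.3 V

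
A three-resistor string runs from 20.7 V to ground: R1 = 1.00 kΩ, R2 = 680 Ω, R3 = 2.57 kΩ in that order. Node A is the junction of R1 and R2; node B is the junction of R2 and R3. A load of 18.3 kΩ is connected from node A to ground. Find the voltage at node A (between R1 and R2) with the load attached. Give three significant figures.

Below node A the series string R2+R3 = 3250 Ω sits in parallel with the 18300 Ω load: 2760 Ω.
V_A = 20.7 × 2760/(1000 + 2760) = 15.2 V.

V ≈ 15.2 V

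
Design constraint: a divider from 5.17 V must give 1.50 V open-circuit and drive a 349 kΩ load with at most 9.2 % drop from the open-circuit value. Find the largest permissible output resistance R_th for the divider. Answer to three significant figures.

R_th ≤ 35.4 kΩ

Loading drop = R_th/(R_th + R_L) ≤ 0.0920, so R_th ≤ R_L · ε/(1−ε) = 349 kΩ × 0.0920/0.9080 = 35.4 kΩ.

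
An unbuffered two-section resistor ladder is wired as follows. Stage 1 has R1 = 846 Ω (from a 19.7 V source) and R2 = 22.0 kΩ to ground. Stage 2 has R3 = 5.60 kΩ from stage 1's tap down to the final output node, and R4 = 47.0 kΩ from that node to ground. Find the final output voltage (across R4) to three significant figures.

V_out ≈ 16.7 V

Stage 2 presents R3+R4 = 52600 Ω as a load on stage 1's tap.
Stage 1's lower leg becomes R2‖(R3+R4) = 15510 Ω, so V_mid = 19.7 × 15510/16360 = 18.68 V.
Stage 2 is itself unloaded: V_out = V_mid × R4/(R3+R4) = 18.68 × 47000/52600 = 16.7 V.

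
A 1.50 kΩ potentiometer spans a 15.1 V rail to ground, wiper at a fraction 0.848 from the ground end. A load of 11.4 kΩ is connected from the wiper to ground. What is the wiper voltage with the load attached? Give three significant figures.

V ≈ 12.6 V

The wiper splits the pot into (1−α)R = 228.0 Ω above and αR = 1272 Ω below.
Lower section ‖ load = 1144 Ω.
V_wiper = 15.1 × 1144/(228.0 + 1144) = 12.6 V.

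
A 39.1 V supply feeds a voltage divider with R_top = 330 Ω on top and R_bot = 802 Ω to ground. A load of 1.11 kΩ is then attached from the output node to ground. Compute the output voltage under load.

V_out ≈ 22.9 V

The load sits in parallel with R_bot: R_bot‖R_L = (802 × 1110) / (802 + 1110) = 465.6 Ω.
V_out = 39.1 × 465.6 / (330 + 465.6) = 39.1 × 465.6/795.6 = 22.9 V.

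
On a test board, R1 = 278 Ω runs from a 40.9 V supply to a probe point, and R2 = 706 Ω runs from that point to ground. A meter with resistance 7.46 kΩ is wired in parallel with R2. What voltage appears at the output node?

The load sits in parallel with R2: R2‖R_L = (706 × 7460) / (706 + 7460) = 645.0 Ω.
V_out = 40.9 × 645.0 / (278 + 645.0) = 40.9 × 645.0/923.0 = 28.6 V.

V_out ≈ 28.6 V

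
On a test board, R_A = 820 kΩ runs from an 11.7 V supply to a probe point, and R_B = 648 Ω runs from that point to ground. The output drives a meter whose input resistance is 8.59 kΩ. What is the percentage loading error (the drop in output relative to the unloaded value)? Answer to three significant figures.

7.01 %

The divider's output (Thévenin) resistance is R_A‖R_B = 647.5 Ω.
Fractional drop under load = R_th/(R_th + R_L) = 647.5 / (647.5 + 8590) = 0.07009.
So the output falls by 7.01 %.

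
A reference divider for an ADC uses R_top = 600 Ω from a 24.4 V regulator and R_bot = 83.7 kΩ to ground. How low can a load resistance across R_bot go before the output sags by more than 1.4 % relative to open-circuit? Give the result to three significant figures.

Output resistance R_th = R_top‖R_bot = (600 × 83700)/84300 = 595.7 Ω.
The fractional drop is R_th/(R_th + R_L); requiring this ≤ 0.0140 gives R_L ≥ R_th(1/0.0140 − 1) = 595.7 × 70.43 = 42.0 kΩ.

R_L(min) ≈ 42.0 kΩ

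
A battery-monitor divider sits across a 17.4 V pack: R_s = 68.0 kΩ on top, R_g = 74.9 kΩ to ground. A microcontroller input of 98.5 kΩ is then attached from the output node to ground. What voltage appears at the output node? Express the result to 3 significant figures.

V_out ≈ 6.70 V

The load sits in parallel with R_g: R_g‖R_L = (74.9 × 98.5) / (74.9 + 98.5) = 42.55 kΩ.
V_out = 17.4 × 42.55 / (68.0 + 42.55) = 17.4 × 42.55/110.5 = 6.70 V.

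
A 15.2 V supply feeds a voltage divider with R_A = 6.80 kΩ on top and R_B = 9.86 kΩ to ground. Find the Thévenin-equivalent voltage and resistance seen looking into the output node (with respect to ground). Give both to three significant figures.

V_th = 9.00 V, R_th = 4.02 kΩ

V_th is the open-circuit tap voltage: 15.2 × 9.86/(6.80 + 9.86) = 9.00 V.
With the supply zeroed, R_A and R_B appear in parallel from the tap: R_th = R_A‖R_B = (6.80 × 9.86)/16.66 = 4.02 kΩ.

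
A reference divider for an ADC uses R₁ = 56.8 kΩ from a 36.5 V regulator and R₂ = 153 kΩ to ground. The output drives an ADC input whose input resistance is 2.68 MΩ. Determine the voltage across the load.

V_out ≈ 26.2 V

The load sits in parallel with R₂: R₂‖R_L = (153 × 2680) / (153 + 2680) = 144.7 kΩ.
V_out = 36.5 × 144.7 / (56.8 + 144.7) = 36.5 × 144.7/201.5 = 26.2 V.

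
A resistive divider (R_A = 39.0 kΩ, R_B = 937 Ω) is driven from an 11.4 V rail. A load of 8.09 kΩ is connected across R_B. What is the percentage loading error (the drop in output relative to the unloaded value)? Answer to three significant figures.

10.2 %

Unloaded V = 11.4 × 937/39940 = 0.26747 V.
Loaded: R_B‖R_L = 839.7 Ω, giving V = 11.4 × 839.7/39840 = 0.24029 V.
Drop = (0.26747 − 0.24029) / 0.26747 = 10.2 %.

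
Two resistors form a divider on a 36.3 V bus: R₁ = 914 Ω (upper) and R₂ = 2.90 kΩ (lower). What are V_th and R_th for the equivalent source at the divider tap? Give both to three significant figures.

V_th is the open-circuit tap voltage: 36.3 × 2900/(914 + 2900) = 27.6 V.
With the supply zeroed, R₁ and R₂ appear in parallel from the tap: R_th = R₁‖R₂ = (914 × 2900)/3814 = 695 Ω.

V_th = 27.6 V, R_th = 695 Ω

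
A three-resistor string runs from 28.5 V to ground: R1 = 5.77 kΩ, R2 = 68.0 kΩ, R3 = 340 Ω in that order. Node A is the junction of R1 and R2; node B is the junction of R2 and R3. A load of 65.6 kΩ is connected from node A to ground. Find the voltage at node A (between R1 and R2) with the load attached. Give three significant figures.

Below node A the series string R2+R3 = 68340 Ω sits in parallel with the 65600 Ω load: 33470 Ω.
V_A = 28.5 × 33470/(5770 + 33470) = 24.3 V.

V ≈ 24.3 V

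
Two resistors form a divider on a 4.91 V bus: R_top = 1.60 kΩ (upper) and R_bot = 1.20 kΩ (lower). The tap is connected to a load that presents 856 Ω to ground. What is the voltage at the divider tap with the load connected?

V_out ≈ 1.17 V

The load sits in parallel with R_bot: R_bot‖R_L = (1200 × 856) / (1200 + 856) = 499.6 Ω.
V_out = 4.91 × 499.6 / (1600 + 499.6) = 4.91 × 499.6/2100 = 1.17 V.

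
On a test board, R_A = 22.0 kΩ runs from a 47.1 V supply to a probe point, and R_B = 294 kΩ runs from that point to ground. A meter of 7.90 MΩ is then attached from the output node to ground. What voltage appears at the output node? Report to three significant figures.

V_out ≈ 43.7 V

The load sits in parallel with R_B: R_B‖R_L = (294 × 7900) / (294 + 7900) = 283.5 kΩ.
V_out = 47.1 × 283.5 / (22.0 + 283.5) = 47.1 × 283.5/305.5 = 43.7 V.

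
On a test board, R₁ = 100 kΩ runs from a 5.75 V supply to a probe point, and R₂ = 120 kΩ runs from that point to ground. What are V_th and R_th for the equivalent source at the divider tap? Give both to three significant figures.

V_th = 3.14 V, R_th = 54.5 kΩ

V_th is the open-circuit tap voltage: 5.75 × 120/(100 + 120) = 3.14 V.
With the supply zeroed, R₁ and R₂ appear in parallel from the tap: R_th = R₁‖R₂ = (100 × 120)/220.0 = 54.5 kΩ.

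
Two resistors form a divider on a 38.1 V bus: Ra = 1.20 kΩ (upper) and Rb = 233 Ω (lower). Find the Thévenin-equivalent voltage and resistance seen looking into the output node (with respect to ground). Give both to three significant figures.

V_th is the open-circuit tap voltage: 38.1 × 233/(1200 + 233) = 6.19 V.
With the supply zeroed, Ra and Rb appear in parallel from the tap: R_th = Ra‖Rb = (1200 × 233)/1433 = 195 Ω.

V_th = 6.19 V, R_th = 195 Ω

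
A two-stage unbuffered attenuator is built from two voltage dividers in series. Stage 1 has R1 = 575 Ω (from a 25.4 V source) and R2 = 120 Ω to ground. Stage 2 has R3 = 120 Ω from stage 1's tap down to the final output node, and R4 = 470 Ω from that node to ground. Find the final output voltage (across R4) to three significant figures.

Stage 2 presents R3+R4 = 590.0 Ω as a load on stage 1's tap.
Stage 1's lower leg becomes R2‖(R3+R4) = 99.72 Ω, so V_mid = 25.4 × 99.72/674.7 = 3.754 V.
Stage 2 is itself unloaded: V_out = V_mid × R4/(R3+R4) = 3.754 × 470/590.0 = 2.99 V.

V_out ≈ 2.99 V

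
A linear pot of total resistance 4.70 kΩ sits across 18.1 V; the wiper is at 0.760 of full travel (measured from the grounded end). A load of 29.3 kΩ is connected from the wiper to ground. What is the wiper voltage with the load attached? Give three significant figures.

V ≈ 13.4 V

The wiper splits the pot into (1−α)R = 1.128 kΩ above and αR = 3.572 kΩ below.
Lower section ‖ load = 3.184 kΩ.
V_wiper = 18.1 × 3.184/(1.128 + 3.184) = 13.4 V.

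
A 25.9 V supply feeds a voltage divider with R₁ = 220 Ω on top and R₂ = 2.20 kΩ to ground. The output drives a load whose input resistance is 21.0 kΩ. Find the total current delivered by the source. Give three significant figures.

I ≈ 11.7 mA

R₂‖R_L = 1991 Ω, so the source sees R₁ + R₂‖R_L = 2211 Ω.
I = 25.9 V / 2211 Ω = 11.7 mA.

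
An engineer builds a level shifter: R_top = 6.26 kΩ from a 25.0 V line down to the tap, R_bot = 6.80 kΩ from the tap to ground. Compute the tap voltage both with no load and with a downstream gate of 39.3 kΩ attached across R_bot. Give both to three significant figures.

Unloaded: 13.0 V; loaded: 12.0 V

Open-circuit: V = 25.0 × 6.80/(6.26 + 6.80) = 13.0 V.
With the load, R_bot becomes R_bot‖R_L = 5.797 kΩ, so V = 25.0 × 5.797/12.06 = 12.0 V.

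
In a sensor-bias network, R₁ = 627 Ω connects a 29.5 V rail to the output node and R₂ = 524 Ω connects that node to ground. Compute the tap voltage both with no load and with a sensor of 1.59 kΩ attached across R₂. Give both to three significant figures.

Open-circuit: V = 29.5 × 524/(627 + 524) = 13.4 V.
With the load, R₂ becomes R₂‖R_L = 394.1 Ω, so V = 29.5 × 394.1/1021 = 11.4 V.

Unloaded: 13.4 V; loaded: 11.4 V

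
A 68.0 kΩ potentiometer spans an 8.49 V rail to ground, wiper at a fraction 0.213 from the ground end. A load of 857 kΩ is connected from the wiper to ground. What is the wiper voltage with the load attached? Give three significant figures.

V ≈ 1.78 V

The wiper splits the pot into (1−α)R = 53.52 kΩ above and αR = 14.48 kΩ below.
Lower section ‖ load = 14.24 kΩ.
V_wiper = 8.49 × 14.24/(53.52 + 14.24) = 1.78 V.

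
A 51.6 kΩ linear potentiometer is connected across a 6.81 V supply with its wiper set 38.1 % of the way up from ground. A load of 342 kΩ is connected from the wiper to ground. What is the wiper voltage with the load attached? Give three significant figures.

V ≈ 2.51 V

The wiper splits the pot into (1−α)R = 31.94 kΩ above and αR = 19.66 kΩ below.
Lower section ‖ load = 18.59 kΩ.
V_wiper = 6.81 × 18.59/(31.94 + 18.59) = 2.51 V.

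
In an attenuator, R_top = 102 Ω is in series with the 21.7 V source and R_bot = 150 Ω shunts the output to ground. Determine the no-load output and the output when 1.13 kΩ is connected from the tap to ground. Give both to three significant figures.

Unloaded: 12.9 V; loaded: 12.3 V

Open-circuit: V = 21.7 × 150/(102 + 150) = 12.9 V.
With the load, R_bot becomes R_bot‖R_L = 132.4 Ω, so V = 21.7 × 132.4/234.4 = 12.3 V.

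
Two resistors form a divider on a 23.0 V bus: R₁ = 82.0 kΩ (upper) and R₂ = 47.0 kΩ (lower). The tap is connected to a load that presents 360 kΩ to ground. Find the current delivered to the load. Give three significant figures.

R₂‖R_L = 41.57 kΩ; V_out = 23.0 × 41.57/123.6 = 7.738 V.
I_L = V_out / R_L = 7.738 / 360 kΩ = 0.0215 mA.

I_L ≈ 0.0215 mA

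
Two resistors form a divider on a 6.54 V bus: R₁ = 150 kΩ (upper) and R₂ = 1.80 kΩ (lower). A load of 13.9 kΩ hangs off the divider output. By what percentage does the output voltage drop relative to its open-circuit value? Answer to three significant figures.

11.3 %

The divider's output (Thévenin) resistance is R₁‖R₂ = 1.779 kΩ.
Fractional drop under load = R_th/(R_th + R_L) = 1.779 / (1.779 + 13.9) = 0.1134.
So the output falls by 11.3 %.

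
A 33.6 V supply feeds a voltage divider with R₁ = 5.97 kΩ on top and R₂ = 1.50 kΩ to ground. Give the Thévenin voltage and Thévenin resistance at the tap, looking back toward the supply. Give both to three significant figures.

V_th = 6.75 V, R_th = 1.20 kΩ

V_th is the open-circuit tap voltage: 33.6 × 1.50/(5.97 + 1.50) = 6.75 V.
With the supply zeroed, R₁ and R₂ appear in parallel from the tap: R_th = R₁‖R₂ = (5.97 × 1.50)/7.470 = 1.20 kΩ.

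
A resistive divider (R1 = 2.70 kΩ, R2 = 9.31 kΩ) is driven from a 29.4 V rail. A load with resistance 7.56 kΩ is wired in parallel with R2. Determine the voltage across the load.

V_out ≈ 17.8 V

The load sits in parallel with R2: R2‖R_L = (9.31 × 7.56) / (9.31 + 7.56) = 4.172 kΩ.
V_out = 29.4 × 4.172 / (2.70 + 4.172) = 29.4 × 4.172/6.872 = 17.8 V.
(Unloaded it would have been 22.8 V.)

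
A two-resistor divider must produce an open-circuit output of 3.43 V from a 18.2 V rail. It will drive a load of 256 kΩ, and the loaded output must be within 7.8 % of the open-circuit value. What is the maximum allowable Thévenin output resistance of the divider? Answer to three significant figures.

Loading drop = R_th/(R_th + R_L) ≤ 0.0780, so R_th ≤ R_L · ε/(1−ε) = 256 kΩ × 0.0780/0.9220 = 21.7 kΩ.

R_th ≤ 21.7 kΩ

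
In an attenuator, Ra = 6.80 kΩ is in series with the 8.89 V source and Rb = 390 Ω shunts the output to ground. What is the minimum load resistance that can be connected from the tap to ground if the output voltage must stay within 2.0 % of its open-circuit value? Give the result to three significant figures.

R_L(min) ≈ 18.1 kΩ

Output resistance R_th = Ra‖Rb = (6800 × 390)/7190 = 368.8 Ω.
The fractional drop is R_th/(R_th + R_L); requiring this ≤ 0.0200 gives R_L ≥ R_th(1/0.0200 − 1) = 368.8 × 49.00 = 18.1 kΩ.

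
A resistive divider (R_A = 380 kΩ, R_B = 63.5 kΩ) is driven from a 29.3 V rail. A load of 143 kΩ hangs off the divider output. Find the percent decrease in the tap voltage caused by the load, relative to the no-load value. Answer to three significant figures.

27.6 %

Unloaded V = 29.3 × 63.5/443.5 = 4.195 V.
Loaded: R_B‖R_L = 43.97 kΩ, giving V = 29.3 × 43.97/424.0 = 3.039 V.
Drop = (4.195 − 3.039) / 4.195 = 27.6 %.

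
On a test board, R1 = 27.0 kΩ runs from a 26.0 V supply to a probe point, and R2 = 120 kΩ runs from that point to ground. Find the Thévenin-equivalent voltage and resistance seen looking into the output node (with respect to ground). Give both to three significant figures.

V_th is the open-circuit tap voltage: 26.0 × 120/(27.0 + 120) = 21.2 V.
With the supply zeroed, R1 and R2 appear in parallel from the tap: R_th = R1‖R2 = (27.0 × 120)/147.0 = 22.0 kΩ.

V_th = 21.2 V, R_th = 22.0 kΩ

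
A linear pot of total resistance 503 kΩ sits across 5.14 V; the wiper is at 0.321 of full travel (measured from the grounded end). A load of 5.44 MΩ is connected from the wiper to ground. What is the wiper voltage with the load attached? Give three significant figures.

V ≈ 1.62 V

The wiper splits the pot into (1−α)R = 341.5 kΩ above and αR = 161.5 kΩ below.
Lower section ‖ load = 156.8 kΩ.
V_wiper = 5.14 × 156.8/(341.5 + 156.8) = 1.62 V.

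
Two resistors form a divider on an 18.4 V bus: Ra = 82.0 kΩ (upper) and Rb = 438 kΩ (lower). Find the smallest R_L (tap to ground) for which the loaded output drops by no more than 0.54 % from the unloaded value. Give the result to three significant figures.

R_L(min) ≈ 12.7 MΩ

Output resistance R_th = Ra‖Rb = (82.0 × 438)/520.0 = 69.07 kΩ.
The fractional drop is R_th/(R_th + R_L); requiring this ≤ 0.00540 gives R_L ≥ R_th(1/0.00540 − 1) = 69.07 × 184.2 = 12.7 MΩ.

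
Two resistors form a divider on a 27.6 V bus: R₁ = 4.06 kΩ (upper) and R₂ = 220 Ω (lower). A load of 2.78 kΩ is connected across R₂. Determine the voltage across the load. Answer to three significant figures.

V_out ≈ 1.32 V

The load sits in parallel with R₂: R₂‖R_L = (220 × 2780) / (220 + 2780) = 203.9 Ω.
V_out = 27.6 × 203.9 / (4060 + 203.9) = 27.6 × 203.9/4264 = 1.32 V.
(Unloaded it would have been 1.42 V.)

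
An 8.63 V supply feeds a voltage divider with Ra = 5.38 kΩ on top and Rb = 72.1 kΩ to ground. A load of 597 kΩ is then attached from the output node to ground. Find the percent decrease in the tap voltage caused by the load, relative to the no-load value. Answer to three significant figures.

The divider's output (Thévenin) resistance is Ra‖Rb = 5.006 kΩ.
Fractional drop under load = R_th/(R_th + R_L) = 5.006 / (5.006 + 597) = 0.008316.
So the output falls by 0.832 %.

0.832 %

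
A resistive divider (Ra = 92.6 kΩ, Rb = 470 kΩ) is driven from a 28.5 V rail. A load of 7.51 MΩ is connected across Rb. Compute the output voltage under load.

V_out ≈ 23.6 V

The load sits in parallel with Rb: Rb‖R_L = (470 × 7510) / (470 + 7510) = 442.3 kΩ.
V_out = 28.5 × 442.3 / (92.6 + 442.3) = 28.5 × 442.3/534.9 = 23.6 V.
(Unloaded it would have been 23.8 V.)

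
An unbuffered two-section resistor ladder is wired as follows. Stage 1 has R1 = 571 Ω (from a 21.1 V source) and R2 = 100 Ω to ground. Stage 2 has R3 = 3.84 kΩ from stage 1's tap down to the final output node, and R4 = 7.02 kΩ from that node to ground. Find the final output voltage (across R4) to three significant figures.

Stage 2 presents R3+R4 = 10860 Ω as a load on stage 1's tap.
Stage 1's lower leg becomes R2‖(R3+R4) = 99.09 Ω, so V_mid = 21.1 × 99.09/670.1 = 3.120 V.
Stage 2 is itself unloaded: V_out = V_mid × R4/(R3+R4) = 3.120 × 7020/10860 = 2.02 V.

V_out ≈ 2.02 V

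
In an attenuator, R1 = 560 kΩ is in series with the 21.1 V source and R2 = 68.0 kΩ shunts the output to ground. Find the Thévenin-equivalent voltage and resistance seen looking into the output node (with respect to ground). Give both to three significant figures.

V_th = 2.28 V, R_th = 60.6 kΩ

V_th is the open-circuit tap voltage: 21.1 × 68.0/(560 + 68.0) = 2.28 V.
With the supply zeroed, R1 and R2 appear in parallel from the tap: R_th = R1‖R2 = (560 × 68.0)/628.0 = 60.6 kΩ.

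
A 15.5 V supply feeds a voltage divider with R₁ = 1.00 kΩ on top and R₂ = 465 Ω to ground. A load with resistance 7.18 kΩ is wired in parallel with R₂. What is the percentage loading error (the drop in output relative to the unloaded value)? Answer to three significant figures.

4.23 %

The divider's output (Thévenin) resistance is R₁‖R₂ = 317.4 Ω.
Fractional drop under load = R_th/(R_th + R_L) = 317.4 / (317.4 + 7180) = 0.04234.
So the output falls by 4.23 %.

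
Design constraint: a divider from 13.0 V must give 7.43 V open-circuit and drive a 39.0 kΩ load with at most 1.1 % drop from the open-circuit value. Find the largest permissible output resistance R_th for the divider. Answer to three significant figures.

Loading drop = R_th/(R_th + R_L) ≤ 0.0110, so R_th ≤ R_L · ε/(1−ε) = 39.0 kΩ × 0.0110/0.9890 = 434 Ω.

R_th ≤ 434 Ω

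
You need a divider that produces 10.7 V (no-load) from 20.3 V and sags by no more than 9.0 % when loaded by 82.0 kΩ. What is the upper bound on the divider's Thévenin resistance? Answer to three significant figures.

Loading drop = R_th/(R_th + R_L) ≤ 0.0900, so R_th ≤ R_L · ε/(1−ε) = 82.0 kΩ × 0.0900/0.9100 = 8.11 kΩ.
(Any R1, R2 with R2/(R1+R2) = 0.527 and R1‖R2 ≤ 8.11 kΩ will meet the spec.)

R_th ≤ 8.11 kΩ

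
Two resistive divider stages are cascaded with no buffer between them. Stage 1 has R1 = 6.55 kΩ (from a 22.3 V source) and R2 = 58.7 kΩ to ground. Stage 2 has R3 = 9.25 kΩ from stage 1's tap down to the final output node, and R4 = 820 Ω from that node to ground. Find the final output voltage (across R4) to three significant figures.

Stage 2 presents R3+R4 = 10070 Ω as a load on stage 1's tap.
Stage 1's lower leg becomes R2‖(R3+R4) = 8595 Ω, so V_mid = 22.3 × 8595/15150 = 12.66 V.
Stage 2 is itself unloaded: V_out = V_mid × R4/(R3+R4) = 12.66 × 820/10070 = 1.03 V.

V_out ≈ 1.03 V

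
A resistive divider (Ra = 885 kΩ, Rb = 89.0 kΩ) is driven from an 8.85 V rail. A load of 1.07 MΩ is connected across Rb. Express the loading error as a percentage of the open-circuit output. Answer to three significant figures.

The divider's output (Thévenin) resistance is Ra‖Rb = 80.87 kΩ.
Fractional drop under load = R_th/(R_th + R_L) = 80.87 / (80.87 + 1070) = 0.07027.
So the output falls by 7.03 %.

7.03 %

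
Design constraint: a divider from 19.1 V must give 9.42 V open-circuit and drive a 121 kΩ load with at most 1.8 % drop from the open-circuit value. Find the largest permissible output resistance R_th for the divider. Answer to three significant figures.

Loading drop = R_th/(R_th + R_L) ≤ 0.0180, so R_th ≤ R_L · ε/(1−ε) = 121 kΩ × 0.0180/0.9820 = 2.22 kΩ.
(Any R1, R2 with R2/(R1+R2) = 0.493 and R1‖R2 ≤ 2.22 kΩ will meet the spec.)

R_th ≤ 2.22 kΩ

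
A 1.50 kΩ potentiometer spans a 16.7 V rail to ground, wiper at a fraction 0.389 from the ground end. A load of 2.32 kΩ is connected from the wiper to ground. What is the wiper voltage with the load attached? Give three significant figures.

The wiper splits the pot into (1−α)R = 916.5 Ω above and αR = 583.5 Ω below.
Lower section ‖ load = 466.2 Ω.
V_wiper = 16.7 × 466.2/(916.5 + 466.2) = 5.63 V.

V ≈ 5.63 V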